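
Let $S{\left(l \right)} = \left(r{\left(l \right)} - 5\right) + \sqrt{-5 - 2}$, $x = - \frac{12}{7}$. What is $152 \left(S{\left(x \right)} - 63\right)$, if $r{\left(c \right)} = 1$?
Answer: $-10184 + 152 i \sqrt{7} \approx -10184.0 + 402.15 i$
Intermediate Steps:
$x = - \frac{12}{7}$ ($x = \left(-12\right) \frac{1}{7} = - \frac{12}{7} \approx -1.7143$)
$S{\left(l \right)} = -4 + i \sqrt{7}$ ($S{\left(l \right)} = \left(1 - 5\right) + \sqrt{-5 - 2} = -4 + \sqrt{-7} = -4 + i \sqrt{7}$)
$152 \left(S{\left(x \right)} - 63\right) = 152 \left(\left(-4 + i \sqrt{7}\right) - 63\right) = 152 \left(-67 + i \sqrt{7}\right) = -10184 + 152 i \sqrt{7}$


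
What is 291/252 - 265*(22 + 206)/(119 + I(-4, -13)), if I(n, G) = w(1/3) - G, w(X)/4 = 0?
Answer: -421873/924 ≈ -456.57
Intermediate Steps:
w(X) = 0 (w(X) = 4*0 = 0)
I(n, G) = -G (I(n, G) = 0 - G = -G)
291/252 - 265*(22 + 206)/(119 + I(-4, -13)) = 291/252 - 265*(22 + 206)/(119 - 1*(-13)) = 291*(1/252) - 265*228/(119 + 13) = 97/84 - 265/(132*(1/228)) = 97/84 - 265/11/19 = 97/84 - 265*19/11 = 97/84 - 5035/11 = -421873/924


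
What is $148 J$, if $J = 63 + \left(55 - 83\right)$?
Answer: $5180$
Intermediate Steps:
$J = 35$ ($J = 63 - 28 = 35$)
$148 J = 148 \cdot 35 = 5180$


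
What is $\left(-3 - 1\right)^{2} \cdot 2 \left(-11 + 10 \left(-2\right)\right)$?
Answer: $-992$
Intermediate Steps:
$\left(-3 - 1\right)^{2} \cdot 2 \left(-11 + 10 \left(-2\right)\right) = \left(-4\right)^{2} \cdot 2 \left(-11 - 20\right) = 16 \cdot 2 \left(-31\right) = 32 \left(-31\right) = -992$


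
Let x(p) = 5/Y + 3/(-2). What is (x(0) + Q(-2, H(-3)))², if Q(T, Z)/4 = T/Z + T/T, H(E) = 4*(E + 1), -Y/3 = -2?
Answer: 169/9 ≈ 18.778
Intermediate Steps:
Y = 6 (Y = -3*(-2) = 6)
H(E) = 4 + 4*E (H(E) = 4*(1 + E) = 4 + 4*E)
x(p) = -⅔ (x(p) = 5/6 + 3/(-2) = 5*(⅙) + 3*(-½) = ⅚ - 3/2 = -⅔)
Q(T, Z) = 4 + 4*T/Z (Q(T, Z) = 4*(T/Z + T/T) = 4*(T/Z + 1) = 4*(1 + T/Z) = 4 + 4*T/Z)
(x(0) + Q(-2, H(-3)))² = (-⅔ + (4 + 4*(-2)/(4 + 4*(-3))))² = (-⅔ + (4 + 4*(-2)/(4 - 12)))² = (-⅔ + (4 + 4*(-2)/(-8)))² = (-⅔ + (4 + 4*(-2)*(-⅛)))² = (-⅔ + (4 + 1))² = (-⅔ + 5)² = (13/3)² = 169/9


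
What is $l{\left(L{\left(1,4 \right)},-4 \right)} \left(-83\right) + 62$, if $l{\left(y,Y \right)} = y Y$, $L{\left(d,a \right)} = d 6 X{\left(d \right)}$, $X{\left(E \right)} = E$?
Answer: $2054$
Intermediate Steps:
$L{\left(d,a \right)} = 6 d^{2}$ ($L{\left(d,a \right)} = d 6 d = 6 d d = 6 d^{2}$)
$l{\left(y,Y \right)} = Y y$
$l{\left(L{\left(1,4 \right)},-4 \right)} \left(-83\right) + 62 = - 4 \cdot 6 \cdot 1^{2} \left(-83\right) + 62 = - 4 \cdot 6 \cdot 1 \left(-83\right) + 62 = \left(-4\right) 6 \left(-83\right) + 62 = \left(-24\right) \left(-83\right) + 62 = 1992 + 62 = 2054$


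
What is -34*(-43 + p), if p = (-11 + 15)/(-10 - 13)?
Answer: 33762/23 ≈ 1467.9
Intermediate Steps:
p = -4/23 (p = 4/(-23) = 4*(-1/23) = -4/23 ≈ -0.17391)
-34*(-43 + p) = -34*(-43 - 4/23) = -34*(-993/23) = 33762/23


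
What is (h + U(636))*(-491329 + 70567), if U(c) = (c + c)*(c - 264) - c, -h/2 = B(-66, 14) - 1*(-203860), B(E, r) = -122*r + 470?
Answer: -28318965648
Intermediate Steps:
B(E, r) = 470 - 122*r
h = -405244 (h = -2*((470 - 122*14) - 1*(-203860)) = -2*((470 - 1708) + 203860) = -2*(-1238 + 203860) = -2*202622 = -405244)
U(c) = -c + 2*c*(-264 + c) (U(c) = (2*c)*(-264 + c) - c = 2*c*(-264 + c) - c = -c + 2*c*(-264 + c))
(h + U(636))*(-491329 + 70567) = (-405244 + 636*(-529 + 2*636))*(-491329 + 70567) = (-405244 + 636*(-529 + 1272))*(-420762) = (-405244 + 636*743)*(-420762) = (-405244 + 472548)*(-420762) = 67304*(-420762) = -28318965648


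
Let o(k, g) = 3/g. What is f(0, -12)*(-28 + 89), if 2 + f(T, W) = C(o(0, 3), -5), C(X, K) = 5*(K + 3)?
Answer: -732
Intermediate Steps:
C(X, K) = 15 + 5*K (C(X, K) = 5*(3 + K) = 15 + 5*K)
f(T, W) = -12 (f(T, W) = -2 + (15 + 5*(-5)) = -2 + (15 - 25) = -2 - 10 = -12)
f(0, -12)*(-28 + 89) = -12*(-28 + 89) = -12*61 = -732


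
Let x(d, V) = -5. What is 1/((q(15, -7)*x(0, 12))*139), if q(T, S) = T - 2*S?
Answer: -1/20155 ≈ -4.9615e-5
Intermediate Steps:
1/((q(15, -7)*x(0, 12))*139) = 1/(((15 - 2*(-7))*(-5))*139) = 1/(((15 + 14)*(-5))*139) = 1/((29*(-5))*139) = 1/(-145*139) = 1/(-20155) = -1/20155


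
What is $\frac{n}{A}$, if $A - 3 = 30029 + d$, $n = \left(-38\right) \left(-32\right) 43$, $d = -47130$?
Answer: $- \frac{26144}{8549} \approx -3.0581$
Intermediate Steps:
$n = 52288$ ($n = 1216 \cdot 43 = 52288$)
$A = -17098$ ($A = 3 + \left(30029 - 47130\right) = 3 - 17101 = -17098$)
$\frac{n}{A} = \frac{52288}{-17098} = 52288 \left(- \frac{1}{17098}\right) = - \frac{26144}{8549}$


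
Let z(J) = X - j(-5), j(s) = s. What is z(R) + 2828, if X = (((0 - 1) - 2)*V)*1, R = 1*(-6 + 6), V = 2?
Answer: 2827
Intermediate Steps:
R = 0 (R = 1*0 = 0)
X = -6 (X = (((0 - 1) - 2)*2)*1 = ((-1 - 2)*2)*1 = -3*2*1 = -6*1 = -6)
z(J) = -1 (z(J) = -6 - 1*(-5) = -6 + 5 = -1)
z(R) + 2828 = -1 + 2828 = 2827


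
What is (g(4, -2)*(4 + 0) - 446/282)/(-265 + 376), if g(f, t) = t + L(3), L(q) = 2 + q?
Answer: 1469/15651 ≈ 0.093860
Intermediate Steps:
g(f, t) = 5 + t (g(f, t) = t + (2 + 3) = t + 5 = 5 + t)
(g(4, -2)*(4 + 0) - 446/282)/(-265 + 376) = ((5 - 2)*(4 + 0) - 446/282)/(-265 + 376) = (3*4 - 446*1/282)/111 = (12 - 223/141)*(1/111) = (1469/141)*(1/111) = 1469/15651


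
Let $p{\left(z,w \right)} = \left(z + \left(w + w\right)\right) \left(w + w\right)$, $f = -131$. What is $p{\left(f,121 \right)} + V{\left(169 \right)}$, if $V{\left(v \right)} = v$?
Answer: $27031$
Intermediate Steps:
$p{\left(z,w \right)} = 2 w \left(z + 2 w\right)$ ($p{\left(z,w \right)} = \left(z + 2 w\right) 2 w = 2 w \left(z + 2 w\right)$)
$p{\left(f,121 \right)} + V{\left(169 \right)} = 2 \cdot 121 \left(-131 + 2 \cdot 121\right) + 169 = 2 \cdot 121 \left(-131 + 242\right) + 169 = 2 \cdot 121 \cdot 111 + 169 = 26862 + 169 = 27031$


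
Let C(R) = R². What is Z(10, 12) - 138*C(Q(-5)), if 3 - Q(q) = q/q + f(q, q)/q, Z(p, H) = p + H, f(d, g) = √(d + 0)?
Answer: -2512/5 - 552*I*√5/5 ≈ -502.4 - 246.86*I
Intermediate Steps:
f(d, g) = √d
Z(p, H) = H + p
Q(q) = 2 - 1/√q (Q(q) = 3 - (q/q + √q/q) = 3 - (1 + q^(-½)) = 3 + (-1 - 1/√q) = 2 - 1/√q)
Z(10, 12) - 138*C(Q(-5)) = (12 + 10) - 138*(2 - 1/√(-5))² = 22 - 138*(2 - (-1)*I*√5/5)² = 22 - 138*(2 + I*√5/5)²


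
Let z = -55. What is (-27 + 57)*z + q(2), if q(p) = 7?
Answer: -1643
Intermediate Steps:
(-27 + 57)*z + q(2) = (-27 + 57)*(-55) + 7 = 30*(-55) + 7 = -1650 + 7 = -1643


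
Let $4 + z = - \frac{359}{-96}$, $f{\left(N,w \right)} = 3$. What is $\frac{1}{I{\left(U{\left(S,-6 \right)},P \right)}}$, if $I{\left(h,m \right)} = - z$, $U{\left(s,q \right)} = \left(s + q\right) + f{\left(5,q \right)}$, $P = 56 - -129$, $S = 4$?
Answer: $\frac{96}{25} \approx 3.84$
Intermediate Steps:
$z = - \frac{25}{96}$ ($z = -4 - \frac{359}{-96} = -4 - - \frac{359}{96} = -4 + \frac{359}{96} = - \frac{25}{96} \approx -0.26042$)
$P = 185$ ($P = 56 + 129 = 185$)
$U{\left(s,q \right)} = 3 + q + s$ ($U{\left(s,q \right)} = \left(s + q\right) + 3 = \left(q + s\right) + 3 = 3 + q + s$)
$I{\left(h,m \right)} = \frac{25}{96}$ ($I{\left(h,m \right)} = \left(-1\right) \left(- \frac{25}{96}\right) = \frac{25}{96}$)
$\frac{1}{I{\left(U{\left(S,-6 \right)},P \right)}} = \frac{1}{\frac{25}{96}} = \frac{96}{25}$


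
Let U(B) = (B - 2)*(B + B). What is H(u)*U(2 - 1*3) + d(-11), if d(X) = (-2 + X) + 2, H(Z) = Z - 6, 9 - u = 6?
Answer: -29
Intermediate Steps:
u = 3 (u = 9 - 1*6 = 9 - 6 = 3)
U(B) = 2*B*(-2 + B) (U(B) = (-2 + B)*(2*B) = 2*B*(-2 + B))
H(Z) = -6 + Z
d(X) = X
H(u)*U(2 - 1*3) + d(-11) = (-6 + 3)*(2*(2 - 1*3)*(-2 + (2 - 1*3))) - 11 = -6*(2 - 3)*(-2 + (2 - 3)) - 11 = -6*(-1)*(-2 - 1) - 11 = -6*(-1)*(-3) - 11 = -3*6 - 11 = -18 - 11 = -29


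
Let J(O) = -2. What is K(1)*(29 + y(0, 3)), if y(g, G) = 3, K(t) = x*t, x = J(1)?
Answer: -64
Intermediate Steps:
x = -2
K(t) = -2*t
K(1)*(29 + y(0, 3)) = (-2*1)*(29 + 3) = -2*32 = -64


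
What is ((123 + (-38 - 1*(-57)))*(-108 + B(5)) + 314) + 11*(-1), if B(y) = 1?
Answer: -14891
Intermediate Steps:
((123 + (-38 - 1*(-57)))*(-108 + B(5)) + 314) + 11*(-1) = ((123 + (-38 - 1*(-57)))*(-108 + 1) + 314) + 11*(-1) = ((123 + (-38 + 57))*(-107) + 314) - 11 = ((123 + 19)*(-107) + 314) - 11 = (142*(-107) + 314) - 11 = (-15194 + 314) - 11 = -14880 - 11 = -14891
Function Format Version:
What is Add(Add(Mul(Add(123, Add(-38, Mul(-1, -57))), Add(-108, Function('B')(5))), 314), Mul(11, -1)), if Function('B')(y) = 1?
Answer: -14891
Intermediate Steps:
Add(Add(Mul(Add(123, Add(-38, Mul(-1, -57))), Add(-108, Function('B')(5))), 314), Mul(11, -1)) = Add(Add(Mul(Add(123, Add(-38, Mul(-1, -57))), Add(-108, 1)), 314), Mul(11, -1)) = Add(Add(Mul(Add(123, Add(-38, 57)), -107), 314), -11) = Add(Add(Mul(Add(123, 19), -107), 314), -11) = Add(Add(Mul(142, -107), 314), -11) = Add(Add(-15194, 314), -11) = Add(-14880, -11) = -14891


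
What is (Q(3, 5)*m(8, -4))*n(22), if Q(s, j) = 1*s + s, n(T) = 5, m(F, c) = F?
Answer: 240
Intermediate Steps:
Q(s, j) = 2*s (Q(s, j) = s + s = 2*s)
(Q(3, 5)*m(8, -4))*n(22) = ((2*3)*8)*5 = (6*8)*5 = 48*5 = 240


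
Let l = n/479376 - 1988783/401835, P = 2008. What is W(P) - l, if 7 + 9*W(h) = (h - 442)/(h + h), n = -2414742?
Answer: 9319553330981/1007294662395 ≈ 9.2521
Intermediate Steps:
W(h) = -7/9 + (-442 + h)/(18*h) (W(h) = -7/9 + ((h - 442)/(h + h))/9 = -7/9 + ((-442 + h)/((2*h)))/9 = -7/9 + ((-442 + h)*(1/(2*h)))/9 = -7/9 + ((-442 + h)/(2*h))/9 = -7/9 + (-442 + h)/(18*h))
l = -35624123907/3567223240 (l = -2414742/479376 - 1988783/401835 = -2414742*1/479376 - 1988783*1/401835 = -402457/79896 - 1988783/401835 = -35624123907/3567223240 ≈ -9.9865)
W(P) - l = (13/18)*(-34 - 1*2008)/2008 - 1*(-35624123907/3567223240) = (13/18)*(1/2008)*(-34 - 2008) + 35624123907/3567223240 = (13/18)*(1/2008)*(-2042) + 35624123907/3567223240 = -13273/18072 + 35624123907/3567223240 = 9319553330981/1007294662395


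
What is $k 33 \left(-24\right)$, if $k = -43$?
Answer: $34056$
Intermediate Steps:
$k 33 \left(-24\right) = \left(-43\right) 33 \left(-24\right) = \left(-1419\right) \left(-24\right) = 34056$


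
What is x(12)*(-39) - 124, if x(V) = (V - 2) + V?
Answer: -982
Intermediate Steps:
x(V) = -2 + 2*V (x(V) = (-2 + V) + V = -2 + 2*V)
x(12)*(-39) - 124 = (-2 + 2*12)*(-39) - 124 = (-2 + 24)*(-39) - 124 = 22*(-39) - 124 = -858 - 124 = -982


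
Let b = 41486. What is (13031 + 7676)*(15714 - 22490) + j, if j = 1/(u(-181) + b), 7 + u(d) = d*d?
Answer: -10416661319679/74240 ≈ -1.4031e+8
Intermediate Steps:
u(d) = -7 + d² (u(d) = -7 + d*d = -7 + d²)
j = 1/74240 (j = 1/((-7 + (-181)²) + 41486) = 1/((-7 + 32761) + 41486) = 1/(32754 + 41486) = 1/74240 ≈ 1.3470e-5)
(13031 + 7676)*(15714 - 22490) + j = (13031 + 7676)*(15714 - 22490) + 1/74240 = 20707*(-6776) + 1/74240 = -140310632 + 1/74240 = -10416661319679/74240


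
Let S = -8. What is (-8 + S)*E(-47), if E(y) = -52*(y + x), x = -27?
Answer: -61568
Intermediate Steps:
E(y) = 1404 - 52*y (E(y) = -52*(y - 27) = -52*(-27 + y) = 1404 - 52*y)
(-8 + S)*E(-47) = (-8 - 8)*(1404 - 52*(-47)) = -16*(1404 + 2444) = -16*3848 = -61568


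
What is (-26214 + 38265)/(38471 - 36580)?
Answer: 12051/1891 ≈ 6.3728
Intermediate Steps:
(-26214 + 38265)/(38471 - 36580) = 12051/1891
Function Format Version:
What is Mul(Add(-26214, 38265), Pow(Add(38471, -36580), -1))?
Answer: Rational(12051, 1891) ≈ 6.3728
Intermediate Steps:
Mul(Add(-26214, 38265), Pow(Add(38471, -36580), -1)) = Mul(12051, Pow(1891, -1)) = Mul(12051, Rational(1, 1891)) = Rational(12051, 1891)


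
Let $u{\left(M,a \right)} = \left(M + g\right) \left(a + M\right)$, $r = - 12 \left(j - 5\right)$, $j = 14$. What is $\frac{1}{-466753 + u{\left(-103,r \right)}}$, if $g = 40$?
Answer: $- \frac{1}{453460} \approx -2.2053 \cdot 10^{-6}$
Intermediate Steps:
$r = -108$ ($r = - 12 \left(14 - 5\right) = \left(-12\right) 9 = -108$)
$u{\left(M,a \right)} = \left(40 + M\right) \left(M + a\right)$ ($u{\left(M,a \right)} = \left(M + 40\right) \left(a + M\right) = \left(40 + M\right) \left(M + a\right)$)
$\frac{1}{-466753 + u{\left(-103,r \right)}} = \frac{1}{-466753 + \left(\left(-103\right)^{2} + 40 \left(-103\right) + 40 \left(-108\right) - -11124\right)} = \frac{1}{-466753 + \left(10609 - 4120 - 4320 + 11124\right)} = \frac{1}{-466753 + 13293} = \frac{1}{-453460} = - \frac{1}{453460}$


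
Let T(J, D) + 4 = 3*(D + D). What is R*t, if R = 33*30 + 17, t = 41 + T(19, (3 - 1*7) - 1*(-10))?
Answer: 73511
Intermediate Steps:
T(J, D) = -4 + 6*D (T(J, D) = -4 + 3*(D + D) = -4 + 3*(2*D) = -4 + 6*D)
t = 73 (t = 41 + (-4 + 6*((3 - 1*7) - 1*(-10))) = 41 + (-4 + 6*((3 - 7) + 10)) = 41 + (-4 + 6*(-4 + 10)) = 41 + (-4 + 6*6) = 41 + (-4 + 36) = 41 + 32 = 73)
R = 1007 (R = 990 + 17 = 1007)
R*t = 1007*73 = 73511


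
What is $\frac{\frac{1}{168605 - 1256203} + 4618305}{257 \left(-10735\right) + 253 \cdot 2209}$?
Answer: $- \frac{5022859281389}{2392735176764} \approx -2.0992$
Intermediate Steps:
$\frac{\frac{1}{168605 - 1256203} + 4618305}{257 \left(-10735\right) + 253 \cdot 2209} = \frac{\frac{1}{-1087598} + 4618305}{-2758895 + 558877} = \frac{- \frac{1}{1087598} + 4618305}{-2200018} = \frac{5022859281389}{1087598} \left(- \frac{1}{2200018}\right) = - \frac{5022859281389}{2392735176764}$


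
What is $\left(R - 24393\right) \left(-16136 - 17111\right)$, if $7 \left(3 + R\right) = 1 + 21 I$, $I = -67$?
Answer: $\frac{5724401966}{7} \approx 8.1777 \cdot 10^{8}$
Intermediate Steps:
$R = - \frac{1427}{7}$ ($R = -3 + \frac{1 + 21 \left(-67\right)}{7} = -3 + \frac{1 - 1407}{7} = -3 + \frac{1}{7} \left(-1406\right) = -3 - \frac{1406}{7} = - \frac{1427}{7} \approx -203.86$)
$\left(R - 24393\right) \left(-16136 - 17111\right) = \left(- \frac{1427}{7} - 24393\right) \left(-16136 - 17111\right) = \left(- \frac{172178}{7}\right) \left(-33247\right) = \frac{5724401966}{7}$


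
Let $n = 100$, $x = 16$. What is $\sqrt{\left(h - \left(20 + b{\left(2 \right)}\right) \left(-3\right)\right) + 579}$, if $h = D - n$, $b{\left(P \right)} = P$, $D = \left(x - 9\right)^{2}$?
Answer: $3 \sqrt{66} \approx 24.372$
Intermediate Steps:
$D = 49$ ($D = \left(16 - 9\right)^{2} = 7^{2} = 49$)
$h = -51$ ($h = 49 - 100 = -51$)
$\sqrt{\left(h - \left(20 + b{\left(2 \right)}\right) \left(-3\right)\right) + 579} = \sqrt{\left(-51 - \left(20 + 2\right) \left(-3\right)\right) + 579} = \sqrt{\left(-51 - 22 \left(-3\right)\right) + 579} = \sqrt{\left(-51 - -66\right) + 579} = \sqrt{\left(-51 + 66\right) + 579} = \sqrt{15 + 579} = \sqrt{594} = 3 \sqrt{66}$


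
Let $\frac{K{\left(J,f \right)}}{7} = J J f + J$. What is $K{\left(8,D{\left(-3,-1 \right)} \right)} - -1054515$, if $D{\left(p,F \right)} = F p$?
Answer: $1055915$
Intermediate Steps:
$K{\left(J,f \right)} = 7 J + 7 f J^{2}$ ($K{\left(J,f \right)} = 7 \left(J J f + J\right) = 7 \left(J^{2} f + J\right) = 7 \left(f J^{2} + J\right) = 7 \left(J + f J^{2}\right) = 7 J + 7 f J^{2}$)
$K{\left(8,D{\left(-3,-1 \right)} \right)} - -1054515 = 7 \cdot 8 \left(1 + 8 \left(\left(-1\right) \left(-3\right)\right)\right) - -1054515 = 7 \cdot 8 \left(1 + 8 \cdot 3\right) + 1054515 = 7 \cdot 8 \left(1 + 24\right) + 1054515 = 7 \cdot 8 \cdot 25 + 1054515 = 1400 + 1054515 = 1055915$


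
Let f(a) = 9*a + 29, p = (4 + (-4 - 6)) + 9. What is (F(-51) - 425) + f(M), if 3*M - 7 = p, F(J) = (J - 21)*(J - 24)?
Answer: 5034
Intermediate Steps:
F(J) = (-24 + J)*(-21 + J) (F(J) = (-21 + J)*(-24 + J) = (-24 + J)*(-21 + J))
p = 3 (p = (4 - 10) + 9 = -6 + 9 = 3)
M = 10/3 (M = 7/3 + (1/3)*3 = 7/3 + 1 = 10/3 ≈ 3.3333)
f(a) = 29 + 9*a
(F(-51) - 425) + f(M) = ((504 + (-51)**2 - 45*(-51)) - 425) + (29 + 9*(10/3)) = ((504 + 2601 + 2295) - 425) + (29 + 30) = (5400 - 425) + 59 = 4975 + 59 = 5034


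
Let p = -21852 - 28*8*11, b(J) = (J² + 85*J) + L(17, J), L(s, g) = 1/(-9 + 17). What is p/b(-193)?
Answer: -194528/166753 ≈ -1.1666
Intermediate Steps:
L(s, g) = ⅛ (L(s, g) = 1/8 = ⅛)
b(J) = ⅛ + J² + 85*J (b(J) = (J² + 85*J) + ⅛ = ⅛ + J² + 85*J)
p = -24316 (p = -21852 - 224*11 = -21852 - 2464 = -24316)
p/b(-193) = -24316/(⅛ + (-193)² + 85*(-193)) = -24316/(⅛ + 37249 - 16405) = -24316/166753/8 = -24316*8/166753 = -194528/166753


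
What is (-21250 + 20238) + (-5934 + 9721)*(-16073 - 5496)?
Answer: -81682815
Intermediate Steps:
(-21250 + 20238) + (-5934 + 9721)*(-16073 - 5496) = -1012 + 3787*(-21569) = -1012 - 81681803 = -81682815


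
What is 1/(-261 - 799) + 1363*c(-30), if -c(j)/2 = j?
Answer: 86686799/1060 ≈ 81780.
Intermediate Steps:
c(j) = -2*j
1/(-261 - 799) + 1363*c(-30) = 1/(-261 - 799) + 1363*(-2*(-30)) = 1/(-1060) + 1363*60 = -1/1060 + 81780 = 86686799/1060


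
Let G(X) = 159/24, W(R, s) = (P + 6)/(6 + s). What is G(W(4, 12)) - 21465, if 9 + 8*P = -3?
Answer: -171667/8 ≈ -21458.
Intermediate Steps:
P = -3/2 (P = -9/8 + (⅛)*(-3) = -9/8 - 3/8 = -3/2 ≈ -1.5000)
W(R, s) = 9/(2*(6 + s)) (W(R, s) = (-3/2 + 6)/(6 + s) = 9/(2*(6 + s)))
G(X) = 53/8 (G(X) = 159*(1/24) = 53/8)
G(W(4, 12)) - 21465 = 53/8 - 21465 = -171667/8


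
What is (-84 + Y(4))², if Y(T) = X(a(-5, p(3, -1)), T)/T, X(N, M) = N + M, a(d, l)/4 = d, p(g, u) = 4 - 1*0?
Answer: 7744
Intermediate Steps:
p(g, u) = 4 (p(g, u) = 4 + 0 = 4)
a(d, l) = 4*d
X(N, M) = M + N
Y(T) = (-20 + T)/T (Y(T) = (T + 4*(-5))/T = (T - 20)/T = (-20 + T)/T)
(-84 + Y(4))² = (-84 + (-20 + 4)/4)² = (-84 + (¼)*(-16))² = (-84 - 4)² = (-88)² = 7744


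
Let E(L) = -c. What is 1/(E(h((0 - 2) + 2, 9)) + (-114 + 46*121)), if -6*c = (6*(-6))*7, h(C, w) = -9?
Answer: 1/5410 ≈ 0.00018484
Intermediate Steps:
c = 42 (c = -6*(-6)*7/6 = -(-6)*7 = -⅙*(-252) = 42)
E(L) = -42 (E(L) = -1*42 = -42)
1/(E(h((0 - 2) + 2, 9)) + (-114 + 46*121)) = 1/(-42 + (-114 + 46*121)) = 1/(-42 + (-114 + 5566)) = 1/(-42 + 5452) = 1/5410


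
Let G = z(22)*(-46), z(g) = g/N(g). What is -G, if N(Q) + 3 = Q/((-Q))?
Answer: -253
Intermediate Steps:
N(Q) = -4 (N(Q) = -3 + Q/((-Q)) = -3 + Q*(-1/Q) = -3 - 1 = -4)
z(g) = -g/4 (z(g) = g/(-4) = g*(-¼) = -g/4)
G = 253 (G = -¼*22*(-46) = -11/2*(-46) = 253)
-G = -1*253 = -253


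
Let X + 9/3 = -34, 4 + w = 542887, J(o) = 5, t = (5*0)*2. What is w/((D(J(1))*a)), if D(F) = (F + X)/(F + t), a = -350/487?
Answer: 264384021/2240 ≈ 1.1803e+5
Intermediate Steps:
a = -350/487 (a = -350*1/487 = -350/487 ≈ -0.71869)
t = 0 (t = 0*2 = 0)
w = 542883 (w = -4 + 542887 = 542883)
X = -37 (X = -3 - 34 = -37)
D(F) = (-37 + F)/F (D(F) = (F - 37)/(F + 0) = (-37 + F)/F)
w/((D(J(1))*a)) = 542883/((((-37 + 5)/5)*(-350/487))) = 542883/((((⅕)*(-32))*(-350/487))) = 542883/((-32/5*(-350/487))) = 542883/(2240/487) = 542883*(487/2240) = 264384021/2240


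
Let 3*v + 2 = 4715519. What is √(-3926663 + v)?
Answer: 2*I*√588706 ≈ 1534.5*I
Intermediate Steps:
v = 1571839 (v = -⅔ + (⅓)*4715519 = -⅔ + 4715519/3 = 1571839)
√(-3926663 + v) = √(-3926663 + 1571839) = √(-2354824) = 2*I*√588706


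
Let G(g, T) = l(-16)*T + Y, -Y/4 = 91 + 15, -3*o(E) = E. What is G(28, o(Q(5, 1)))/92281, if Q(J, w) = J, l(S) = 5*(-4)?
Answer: -1172/276843 ≈ -0.0042334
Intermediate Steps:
l(S) = -20
o(E) = -E/3
Y = -424 (Y = -4*(91 + 15) = -4*106 = -424)
G(g, T) = -424 - 20*T (G(g, T) = -20*T - 424 = -424 - 20*T)
G(28, o(Q(5, 1)))/92281 = (-424 - (-20)*5/3)/92281 = (-424 - 20*(-5/3))*(1/92281) = (-424 + 100/3)*(1/92281) = -1172/3*1/92281 = -1172/276843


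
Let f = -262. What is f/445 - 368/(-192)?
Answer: 7091/5340 ≈ 1.3279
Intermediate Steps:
f/445 - 368/(-192) = -262/445 - 368/(-192) = -262*1/445 - 368*(-1/192) = -262/445 + 23/12 = 7091/5340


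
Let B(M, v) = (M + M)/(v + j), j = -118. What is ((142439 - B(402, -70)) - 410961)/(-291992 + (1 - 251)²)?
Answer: 12620333/10786124 ≈ 1.1701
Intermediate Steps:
B(M, v) = 2*M/(-118 + v) (B(M, v) = (M + M)/(v - 118) = (2*M)/(-118 + v) = 2*M/(-118 + v))
((142439 - B(402, -70)) - 410961)/(-291992 + (1 - 251)²) = ((142439 - 2*402/(-118 - 70)) - 410961)/(-291992 + (1 - 251)²) = ((142439 - 2*402/(-188)) - 410961)/(-291992 + (-250)²) = ((142439 - 2*402*(-1)/188) - 410961)/(-291992 + 62500) = ((142439 - 1*(-201/47)) - 410961)/(-229492) = ((142439 + 201/47) - 410961)*(-1/229492) = (6694834/47 - 410961)*(-1/229492) = -12620333/47*(-1/229492) = 12620333/10786124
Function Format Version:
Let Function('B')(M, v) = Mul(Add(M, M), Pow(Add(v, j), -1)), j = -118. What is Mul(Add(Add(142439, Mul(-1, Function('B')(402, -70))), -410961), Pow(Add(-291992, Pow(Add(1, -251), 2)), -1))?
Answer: Rational(12620333, 10786124) ≈ 1.1701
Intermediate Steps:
Function('B')(M, v) = Mul(2, M, Pow(Add(-118, v), -1)) (Function('B')(M, v) = Mul(Add(M, M), Pow(Add(v, -118), -1)) = Mul(Mul(2, M), Pow(Add(-118, v), -1)) = Mul(2, M, Pow(Add(-118, v), -1)))
Mul(Add(Add(142439, Mul(-1, Function('B')(402, -70))), -410961), Pow(Add(-291992, Pow(Add(1, -251), 2)), -1)) = Mul(Add(Add(142439, Mul(-1, Mul(2, 402, Pow(Add(-118, -70), -1)))), -410961), Pow(Add(-291992, Pow(Add(1, -251), 2)), -1)) = Mul(Add(Add(142439, Mul(-1, Mul(2, 402, Pow(-188, -1)))), -410961), Pow(Add(-291992, Pow(-250, 2)), -1)) = Mul(Add(Add(142439, Mul(-1, Mul(2, 402, Rational(-1, 188)))), -410961), Pow(Add(-291992, 62500), -1)) = Mul(Add(Add(142439, Mul(-1, Rational(-201, 47))), -410961), Pow(-229492, -1)) = Mul(Add(Add(142439, Rational(201, 47)), -410961), Rational(-1, 229492)) = Mul(Add(Rational(6694834, 47), -410961), Rational(-1, 229492)) = Mul(Rational(-12620333, 47), Rational(-1, 229492)) = Rational(12620333, 10786124)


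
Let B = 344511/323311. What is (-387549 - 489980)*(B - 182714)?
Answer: 51838359723927247/323311 ≈ 1.6034e+11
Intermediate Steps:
B = 344511/323311 (B = 344511*(1/323311) = 344511/323311 ≈ 1.0656)
(-387549 - 489980)*(B - 182714) = (-387549 - 489980)*(344511/323311 - 182714) = -877529*(-59073101543/323311) = 51838359723927247/323311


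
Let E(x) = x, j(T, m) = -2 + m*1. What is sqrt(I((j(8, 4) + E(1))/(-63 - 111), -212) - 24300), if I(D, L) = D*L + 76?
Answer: I*sqrt(20369310)/29 ≈ 155.63*I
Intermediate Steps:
j(T, m) = -2 + m
I(D, L) = 76 + D*L
sqrt(I((j(8, 4) + E(1))/(-63 - 111), -212) - 24300) = sqrt((76 + (((-2 + 4) + 1)/(-63 - 111))*(-212)) - 24300) = sqrt((76 + ((2 + 1)/(-174))*(-212)) - 24300) = sqrt((76 + (3*(-1/174))*(-212)) - 24300) = sqrt((76 - 1/58*(-212)) - 24300) = sqrt((76 + 106/29) - 24300) = sqrt(2310/29 - 24300) = sqrt(-702390/29) = I*sqrt(20369310)/29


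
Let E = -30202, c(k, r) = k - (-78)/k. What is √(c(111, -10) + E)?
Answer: I*√41193617/37 ≈ 173.47*I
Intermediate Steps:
c(k, r) = k + 78/k
√(c(111, -10) + E) = √((111 + 78/111) - 30202) = √((111 + 78*(1/111)) - 30202) = √((111 + 26/37) - 30202) = √(4133/37 - 30202) = √(-1113341/37) = I*√41193617/37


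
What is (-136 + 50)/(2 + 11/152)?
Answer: -13072/315 ≈ -41.498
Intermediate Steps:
(-136 + 50)/(2 + 11/152) = -86/(2 + 11*(1/152)) = -86/(2 + 11/152) = -86/(315/152) = (152/315)*(-86) = -13072/315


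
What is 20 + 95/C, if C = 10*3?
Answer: 139/6 ≈ 23.167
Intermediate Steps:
C = 30
20 + 95/C = 20 + 95/30 = 20 + 95*(1/30) = 20 + 19/6 = 139/6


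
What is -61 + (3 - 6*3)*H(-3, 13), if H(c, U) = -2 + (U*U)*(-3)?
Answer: 7574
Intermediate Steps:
H(c, U) = -2 - 3*U² (H(c, U) = -2 + U²*(-3) = -2 - 3*U²)
-61 + (3 - 6*3)*H(-3, 13) = -61 + (3 - 6*3)*(-2 - 3*13²) = -61 + (3 - 18)*(-2 - 3*169) = -61 - 15*(-2 - 507) = -61 - 15*(-509) = -61 + 7635 = 7574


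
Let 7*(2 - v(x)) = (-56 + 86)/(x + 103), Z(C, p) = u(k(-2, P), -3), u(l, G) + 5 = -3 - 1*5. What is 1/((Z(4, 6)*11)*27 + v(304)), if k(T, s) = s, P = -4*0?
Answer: -2849/10994321 ≈ -0.00025913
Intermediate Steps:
P = 0
u(l, G) = -13 (u(l, G) = -5 + (-3 - 1*5) = -5 + (-3 - 5) = -5 - 8 = -13)
Z(C, p) = -13
v(x) = 2 - 30/(7*(103 + x)) (v(x) = 2 - (-56 + 86)/(7*(x + 103)) = 2 - 30/(7*(103 + x)))
1/((Z(4, 6)*11)*27 + v(304)) = 1/(-13*11*27 + 2*(706 + 7*304)/(7*(103 + 304))) = 1/(-143*27 + (2/7)*(706 + 2128)/407) = 1/(-3861 + (2/7)*(1/407)*2834) = 1/(-3861 + 5668/2849) = 1/(-10994321/2849) = -2849/10994321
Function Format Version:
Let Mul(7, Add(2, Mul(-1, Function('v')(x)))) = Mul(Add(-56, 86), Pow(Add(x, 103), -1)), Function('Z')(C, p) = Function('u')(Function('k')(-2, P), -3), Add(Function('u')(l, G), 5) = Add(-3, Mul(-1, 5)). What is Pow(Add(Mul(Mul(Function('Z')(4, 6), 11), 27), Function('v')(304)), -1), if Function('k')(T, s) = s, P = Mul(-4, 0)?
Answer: Rational(-2849, 10994321) ≈ -0.00025913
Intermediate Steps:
P = 0
Function('u')(l, G) = -13 (Function('u')(l, G) = Add(-5, Add(-3, Mul(-1, 5))) = Add(-5, Add(-3, -5)) = Add(-5, -8) = -13)
Function('Z')(C, p) = -13
Function('v')(x) = Add(2, Mul(Rational(-30, 7), Pow(Add(103, x), -1))) (Function('v')(x) = Add(2, Mul(Rational(-1, 7), Mul(Add(-56, 86), Pow(Add(x, 103), -1)))) = Add(2, Mul(Rational(-1, 7), Mul(30, Pow(Add(103, x), -1)))) = Add(2, Mul(Rational(-30, 7), Pow(Add(103, x), -1))))
Pow(Add(Mul(Mul(Function('Z')(4, 6), 11), 27), Function('v')(304)), -1) = Pow(Add(Mul(Mul(-13, 11), 27), Mul(Rational(2, 7), Pow(Add(103, 304), -1), Add(706, Mul(7, 304)))), -1) = Pow(Add(Mul(-143, 27), Mul(Rational(2, 7), Pow(407, -1), Add(706, 2128))), -1) = Pow(Add(-3861, Mul(Rational(2, 7), Rational(1, 407), 2834)), -1) = Pow(Add(-3861, Rational(5668, 2849)), -1) = Pow(Rational(-10994321, 2849), -1) = Rational(-2849, 10994321)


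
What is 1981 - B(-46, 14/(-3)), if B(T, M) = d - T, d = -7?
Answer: 1942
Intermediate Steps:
B(T, M) = -7 - T
1981 - B(-46, 14/(-3)) = 1981 - (-7 - 1*(-46)) = 1981 - (-7 + 46) = 1981 - 1*39 = 1981 - 39 = 1942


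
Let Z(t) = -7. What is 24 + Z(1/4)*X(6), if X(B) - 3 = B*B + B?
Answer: -291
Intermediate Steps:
X(B) = 3 + B + B**2 (X(B) = 3 + (B*B + B) = 3 + (B**2 + B) = 3 + (B + B**2) = 3 + B + B**2)
24 + Z(1/4)*X(6) = 24 - 7*(3 + 6 + 6**2) = 24 - 7*(3 + 6 + 36) = 24 - 7*45 = 24 - 315 = -291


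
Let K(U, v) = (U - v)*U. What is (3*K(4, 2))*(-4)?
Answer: -96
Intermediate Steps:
K(U, v) = U*(U - v)
(3*K(4, 2))*(-4) = (3*(4*(4 - 1*2)))*(-4) = (3*(4*(4 - 2)))*(-4) = (3*(4*2))*(-4) = (3*8)*(-4) = 24*(-4) = -96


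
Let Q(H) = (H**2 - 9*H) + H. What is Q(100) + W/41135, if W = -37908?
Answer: 378404092/41135 ≈ 9199.1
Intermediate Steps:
Q(H) = H**2 - 8*H
Q(100) + W/41135 = 100*(-8 + 100) - 37908/41135 = 100*92 - 37908*1/41135 = 9200 - 37908/41135 = 378404092/41135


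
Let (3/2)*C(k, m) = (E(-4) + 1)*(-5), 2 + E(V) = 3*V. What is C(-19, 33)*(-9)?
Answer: -390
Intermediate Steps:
E(V) = -2 + 3*V
C(k, m) = 130/3 (C(k, m) = 2*(((-2 + 3*(-4)) + 1)*(-5))/3 = 2*(((-2 - 12) + 1)*(-5))/3 = 2*((-14 + 1)*(-5))/3 = 2*(-13*(-5))/3 = (⅔)*65 = 130/3)
C(-19, 33)*(-9) = (130/3)*(-9) = -390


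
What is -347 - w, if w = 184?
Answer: -531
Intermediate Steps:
-347 - w = -347 - 1*184 = -347 - 184 = -531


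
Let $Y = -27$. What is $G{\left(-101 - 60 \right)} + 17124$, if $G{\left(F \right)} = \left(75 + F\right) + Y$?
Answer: $17011$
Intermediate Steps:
$G{\left(F \right)} = 48 + F$ ($G{\left(F \right)} = \left(75 + F\right) - 27 = 48 + F$)
$G{\left(-101 - 60 \right)} + 17124 = \left(48 - 161\right) + 17124 = -113 + 17124 = 17011$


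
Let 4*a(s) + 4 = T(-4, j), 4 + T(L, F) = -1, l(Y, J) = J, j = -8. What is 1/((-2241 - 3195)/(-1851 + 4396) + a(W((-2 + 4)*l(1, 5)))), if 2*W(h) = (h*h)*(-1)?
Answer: -10180/44649 ≈ -0.22800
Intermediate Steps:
T(L, F) = -5 (T(L, F) = -4 - 1 = -5)
W(h) = -h²/2 (W(h) = ((h*h)*(-1))/2 = (h²*(-1))/2 = (-h²)/2 = -h²/2)
a(s) = -9/4 (a(s) = -1 + (¼)*(-5) = -1 - 5/4 = -9/4)
1/((-2241 - 3195)/(-1851 + 4396) + a(W((-2 + 4)*l(1, 5)))) = 1/((-2241 - 3195)/(-1851 + 4396) - 9/4) = 1/(-5436/2545 - 9/4) = 1/(-44649/10180) = -10180/44649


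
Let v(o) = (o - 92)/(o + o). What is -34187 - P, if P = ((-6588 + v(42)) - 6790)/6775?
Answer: -9727348949/284550 ≈ -34185.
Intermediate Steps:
v(o) = (-92 + o)/(2*o) (v(o) = (-92 + o)/((2*o)) = (-92 + o)*(1/(2*o)) = (-92 + o)/(2*o))
P = -561901/284550 (P = ((-6588 + (½)*(-92 + 42)/42) - 6790)/6775 = ((-6588 + (½)*(1/42)*(-50)) - 6790)*(1/6775) = ((-6588 - 25/42) - 6790)*(1/6775) = (-276721/42 - 6790)*(1/6775) = -561901/42*1/6775 = -561901/284550 ≈ -1.9747)
-34187 - P = -34187 - 1*(-561901/284550) = -34187 + 561901/284550 = -9727348949/284550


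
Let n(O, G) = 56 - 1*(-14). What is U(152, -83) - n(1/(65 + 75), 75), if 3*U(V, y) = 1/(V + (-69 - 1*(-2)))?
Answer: -17849/255 ≈ -69.996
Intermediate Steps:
U(V, y) = 1/(3*(-67 + V)) (U(V, y) = 1/(3*(V + (-69 - 1*(-2)))) = 1/(3*(V + (-69 + 2))) = 1/(3*(V - 67)) = 1/(3*(-67 + V)))
n(O, G) = 70 (n(O, G) = 56 + 14 = 70)
U(152, -83) - n(1/(65 + 75), 75) = 1/(3*(-67 + 152)) - 1*70 = (⅓)/85 - 70 = (⅓)*(1/85) - 70 = 1/255 - 70 = -17849/255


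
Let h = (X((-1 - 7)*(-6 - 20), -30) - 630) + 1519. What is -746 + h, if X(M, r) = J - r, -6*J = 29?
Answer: 1009/6 ≈ 168.17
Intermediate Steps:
J = -29/6 (J = -⅙*29 = -29/6 ≈ -4.8333)
X(M, r) = -29/6 - r
h = 5485/6 (h = ((-29/6 - 1*(-30)) - 630) + 1519 = ((-29/6 + 30) - 630) + 1519 = (151/6 - 630) + 1519 = -3629/6 + 1519 = 5485/6 ≈ 914.17)
-746 + h = -746 + 5485/6 = 1009/6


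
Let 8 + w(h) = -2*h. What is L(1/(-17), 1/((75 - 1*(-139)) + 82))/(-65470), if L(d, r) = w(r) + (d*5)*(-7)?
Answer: 2993/32944504 ≈ 9.0850e-5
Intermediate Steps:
w(h) = -8 - 2*h
L(d, r) = -8 - 35*d - 2*r (L(d, r) = (-8 - 2*r) + (d*5)*(-7) = (-8 - 2*r) + (5*d)*(-7) = (-8 - 2*r) - 35*d = -8 - 35*d - 2*r)
L(1/(-17), 1/((75 - 1*(-139)) + 82))/(-65470) = (-8 - 35/(-17) - 2/((75 - 1*(-139)) + 82))/(-65470) = (-8 - 35*(-1/17) - 2/((75 + 139) + 82))*(-1/65470) = (-8 + 35/17 - 2/(214 + 82))*(-1/65470) = (-8 + 35/17 - 2/296)*(-1/65470) = (-8 + 35/17 - 2*1/296)*(-1/65470) = (-8 + 35/17 - 1/148)*(-1/65470) = -14965/2516*(-1/65470) = 2993/32944504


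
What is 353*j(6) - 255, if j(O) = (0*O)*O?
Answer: -255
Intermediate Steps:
j(O) = 0 (j(O) = 0*O = 0)
353*j(6) - 255 = 353*0 - 255 = 0 - 255 = -255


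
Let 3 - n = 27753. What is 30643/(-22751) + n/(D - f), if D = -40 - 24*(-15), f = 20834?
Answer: 454958/77785669 ≈ 0.0058489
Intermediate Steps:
n = -27750 (n = 3 - 1*27753 = 3 - 27753 = -27750)
D = 320 (D = -40 + 360 = 320)
30643/(-22751) + n/(D - f) = 30643/(-22751) - 27750/(320 - 1*20834) = 30643*(-1/22751) - 27750/(320 - 20834) = -30643/22751 - 27750/(-20514) = -30643/22751 - 27750*(-1/20514) = -30643/22751 + 4625/3419 = 454958/77785669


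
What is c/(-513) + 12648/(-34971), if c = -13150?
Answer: 151126742/5980041 ≈ 25.272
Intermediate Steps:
c/(-513) + 12648/(-34971) = -13150/(-513) + 12648/(-34971) = -13150*(-1/513) + 12648*(-1/34971) = 13150/513 - 4216/11657 = 151126742/5980041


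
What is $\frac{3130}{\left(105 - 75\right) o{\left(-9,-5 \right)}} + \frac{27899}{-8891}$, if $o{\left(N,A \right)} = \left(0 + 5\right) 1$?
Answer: $\frac{2364398}{133365} \approx 17.729$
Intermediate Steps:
$o{\left(N,A \right)} = 5$ ($o{\left(N,A \right)} = 5 \cdot 1 = 5$)
$\frac{3130}{\left(105 - 75\right) o{\left(-9,-5 \right)}} + \frac{27899}{-8891} = \frac{3130}{\left(105 - 75\right) 5} + \frac{27899}{-8891} = \frac{3130}{30 \cdot 5} + 27899 \left(- \frac{1}{8891}\right) = \frac{3130}{150} - \frac{27899}{8891} = 3130 \cdot \frac{1}{150} - \frac{27899}{8891} = \frac{313}{15} - \frac{27899}{8891} = \frac{2364398}{133365}$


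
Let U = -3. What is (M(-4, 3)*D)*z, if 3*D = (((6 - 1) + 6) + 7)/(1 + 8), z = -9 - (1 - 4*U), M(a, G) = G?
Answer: -44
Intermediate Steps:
z = -22 (z = -9 - (1 - 4*(-3)) = -9 - (1 + 12) = -9 - 1*13 = -9 - 13 = -22)
D = ⅔ (D = ((((6 - 1) + 6) + 7)/(1 + 8))/3 = (((5 + 6) + 7)/9)/3 = ((11 + 7)*(⅑))/3 = (18*(⅑))/3 = (⅓)*2 = ⅔ ≈ 0.66667)
(M(-4, 3)*D)*z = (3*(⅔))*(-22) = 2*(-22) = -44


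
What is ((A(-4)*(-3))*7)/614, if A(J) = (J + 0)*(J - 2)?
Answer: -252/307 ≈ -0.82085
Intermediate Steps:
A(J) = J*(-2 + J)
((A(-4)*(-3))*7)/614 = ((-4*(-2 - 4)*(-3))*7)/614 = ((-4*(-6)*(-3))*7)*(1/614) = ((24*(-3))*7)*(1/614) = -72*7*(1/614) = -504*1/614 = -252/307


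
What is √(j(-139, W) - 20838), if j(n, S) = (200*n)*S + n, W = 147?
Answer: I*√4107577 ≈ 2026.7*I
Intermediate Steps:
j(n, S) = n + 200*S*n (j(n, S) = 200*S*n + n = n + 200*S*n)
√(j(-139, W) - 20838) = √(-139*(1 + 200*147) - 20838) = √(-139*(1 + 29400) - 20838) = √(-139*29401 - 20838) = √(-4086739 - 20838) = √(-4107577) = I*√4107577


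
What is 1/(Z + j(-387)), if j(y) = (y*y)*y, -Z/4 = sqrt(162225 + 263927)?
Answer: -57960603/3359431493305177 + 8*sqrt(106538)/3359431493305177 ≈ -1.7252e-8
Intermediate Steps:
Z = -8*sqrt(106538) (Z = -4*sqrt(162225 + 263927) = -8*sqrt(106538) ≈ -2611.2)
j(y) = y**3 (j(y) = y**2*y = y**3)
1/(Z + j(-387)) = 1/(-8*sqrt(106538) + (-387)**3) = 1/(-8*sqrt(106538) - 57960603) = 1/(-57960603 - 8*sqrt(106538))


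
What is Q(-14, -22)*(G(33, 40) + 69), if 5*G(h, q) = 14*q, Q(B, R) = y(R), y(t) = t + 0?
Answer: -3982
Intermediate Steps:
y(t) = t
Q(B, R) = R
G(h, q) = 14*q/5 (G(h, q) = (14*q)/5 = 14*q/5)
Q(-14, -22)*(G(33, 40) + 69) = -22*((14/5)*40 + 69) = -22*(112 + 69) = -22*181 = -3982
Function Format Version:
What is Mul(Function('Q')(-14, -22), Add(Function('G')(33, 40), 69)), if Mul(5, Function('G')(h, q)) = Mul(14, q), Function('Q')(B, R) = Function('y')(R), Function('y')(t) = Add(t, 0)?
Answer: -3982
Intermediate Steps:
Function('y')(t) = t
Function('Q')(B, R) = R
Function('G')(h, q) = Mul(Rational(14, 5), q) (Function('G')(h, q) = Mul(Rational(1, 5), Mul(14, q)) = Mul(Rational(14, 5), q))
Mul(Function('Q')(-14, -22), Add(Function('G')(33, 40), 69)) = Mul(-22, Add(Mul(Rational(14, 5), 40), 69)) = Mul(-22, Add(112, 69)) = Mul(-22, 181) = -3982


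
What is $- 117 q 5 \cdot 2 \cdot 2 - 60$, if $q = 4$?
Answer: $-9420$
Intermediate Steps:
$- 117 q 5 \cdot 2 \cdot 2 - 60 = - 117 \cdot 4 \cdot 5 \cdot 2 \cdot 2 - 60 = - 117 \cdot 20 \cdot 4 - 60 = \left(-117\right) 80 - 60 = -9360 - 60 = -9420$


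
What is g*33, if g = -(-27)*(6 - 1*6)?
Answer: 0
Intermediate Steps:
g = 0 (g = -(-27)*(6 - 6) = -(-27)*0 = -1*0 = 0)
g*33 = 0*33 = 0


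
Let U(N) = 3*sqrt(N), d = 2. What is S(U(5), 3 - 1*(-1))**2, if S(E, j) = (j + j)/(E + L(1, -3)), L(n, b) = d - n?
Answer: 184/121 - 24*sqrt(5)/121 ≈ 1.0771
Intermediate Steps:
L(n, b) = 2 - n
S(E, j) = 2*j/(1 + E) (S(E, j) = (j + j)/(E + (2 - 1*1)) = (2*j)/(E + (2 - 1)) = (2*j)/(E + 1) = (2*j)/(1 + E) = 2*j/(1 + E))
S(U(5), 3 - 1*(-1))**2 = (2*(3 - 1*(-1))/(1 + 3*sqrt(5)))**2 = (2*(3 + 1)/(1 + 3*sqrt(5)))**2 = (2*4/(1 + 3*sqrt(5)))**2 = (8/(1 + 3*sqrt(5)))**2 = 64/(1 + 3*sqrt(5))**2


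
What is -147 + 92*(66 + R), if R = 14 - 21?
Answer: 5281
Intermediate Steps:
R = -7
-147 + 92*(66 + R) = -147 + 92*(66 - 7) = -147 + 92*59 = -147 + 5428 = 5281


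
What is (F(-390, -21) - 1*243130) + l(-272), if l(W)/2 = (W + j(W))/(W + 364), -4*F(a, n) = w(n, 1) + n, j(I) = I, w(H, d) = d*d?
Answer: -5592147/23 ≈ -2.4314e+5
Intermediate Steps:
w(H, d) = d²
F(a, n) = -¼ - n/4 (F(a, n) = -(1² + n)/4 = -(1 + n)/4 = -¼ - n/4)
l(W) = 4*W/(364 + W) (l(W) = 2*((W + W)/(W + 364)) = 2*((2*W)/(364 + W)) = 2*(2*W/(364 + W)) = 4*W/(364 + W))
(F(-390, -21) - 1*243130) + l(-272) = ((-¼ - ¼*(-21)) - 1*243130) + 4*(-272)/(364 - 272) = ((-¼ + 21/4) - 243130) + 4*(-272)/92 = (5 - 243130) + 4*(-272)*(1/92) = -243125 - 272/23 = -5592147/23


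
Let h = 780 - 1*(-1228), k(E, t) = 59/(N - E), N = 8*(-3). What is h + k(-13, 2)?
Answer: 22029/11 ≈ 2002.6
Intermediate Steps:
N = -24
k(E, t) = 59/(-24 - E)
h = 2008 (h = 780 + 1228 = 2008)
h + k(-13, 2) = 2008 - 59/(24 - 13) = 2008 - 59/11 = 22029/11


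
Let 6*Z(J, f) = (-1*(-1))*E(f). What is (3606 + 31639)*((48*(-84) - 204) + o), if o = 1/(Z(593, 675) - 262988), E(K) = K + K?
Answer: -39229943111905/262763 ≈ -1.4930e+8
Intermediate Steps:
E(K) = 2*K
Z(J, f) = f/3 (Z(J, f) = ((-1*(-1))*(2*f))/6 = (1*(2*f))/6 = (2*f)/6 = f/3)
o = -1/262763 (o = 1/((⅓)*675 - 262988) = 1/(225 - 262988) = 1/(-262763) = -1/262763 ≈ -3.8057e-6)
(3606 + 31639)*((48*(-84) - 204) + o) = (3606 + 31639)*((48*(-84) - 204) - 1/262763) = 35245*((-4032 - 204) - 1/262763) = 35245*(-4236 - 1/262763) = 35245*(-1113064069/262763) = -39229943111905/262763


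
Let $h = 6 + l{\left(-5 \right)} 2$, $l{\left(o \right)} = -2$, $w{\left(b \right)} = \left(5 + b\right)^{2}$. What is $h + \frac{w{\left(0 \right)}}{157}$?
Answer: $\frac{339}{157} \approx 2.1592$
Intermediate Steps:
$h = 2$ ($h = 6 - 4 = 2$)
$h + \frac{w{\left(0 \right)}}{157} = 2 + \frac{\left(5 + 0\right)^{2}}{157} = 2 + 5^{2} \cdot \frac{1}{157} = 2 + 25 \cdot \frac{1}{157} = 2 + \frac{25}{157} = \frac{339}{157}$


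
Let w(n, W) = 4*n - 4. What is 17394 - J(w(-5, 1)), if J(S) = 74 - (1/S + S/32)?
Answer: 415661/24 ≈ 17319.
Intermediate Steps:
w(n, W) = -4 + 4*n
J(S) = 74 - 1/S - S/32 (J(S) = 74 - (1/S + S*(1/32)) = 74 - (1/S + S/32) = 74 + (-1/S - S/32) = 74 - 1/S - S/32)
17394 - J(w(-5, 1)) = 17394 - (74 - 1/(-4 + 4*(-5)) - (-4 + 4*(-5))/32) = 17394 - (74 - 1/(-4 - 20) - (-4 - 20)/32) = 17394 - (74 - 1/(-24) - 1/32*(-24)) = 17394 - (74 - 1*(-1/24) + ¾) = 17394 - (74 + 1/24 + ¾) = 17394 - 1*1795/24 = 17394 - 1795/24 = 415661/24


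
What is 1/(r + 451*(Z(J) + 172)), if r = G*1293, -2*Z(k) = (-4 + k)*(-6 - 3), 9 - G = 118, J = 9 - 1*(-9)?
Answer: -1/34952 ≈ -2.8611e-5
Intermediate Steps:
J = 18 (J = 9 + 9 = 18)
G = -109 (G = 9 - 1*118 = 9 - 118 = -109)
Z(k) = -18 + 9*k/2 (Z(k) = -(-4 + k)*(-6 - 3)/2 = -(-4 + k)*(-9)/2 = -(36 - 9*k)/2 = -18 + 9*k/2)
r = -140937 (r = -109*1293 = -140937)
1/(r + 451*(Z(J) + 172)) = 1/(-140937 + 451*((-18 + (9/2)*18) + 172)) = 1/(-140937 + 451*((-18 + 81) + 172)) = 1/(-140937 + 451*(63 + 172)) = 1/(-140937 + 451*235) = 1/(-140937 + 105985) = 1/(-34952) = -1/34952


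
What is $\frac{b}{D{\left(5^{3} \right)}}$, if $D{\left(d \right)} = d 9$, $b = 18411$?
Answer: $\frac{6137}{375} \approx 16.365$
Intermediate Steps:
$D{\left(d \right)} = 9 d$
$\frac{b}{D{\left(5^{3} \right)}} = \frac{18411}{9 \cdot 5^{3}} = \frac{18411}{9 \cdot 125} = \frac{18411}{1125} = 18411 \cdot \frac{1}{1125} = \frac{6137}{375}$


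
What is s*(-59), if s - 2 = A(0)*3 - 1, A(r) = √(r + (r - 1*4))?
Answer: -59 - 354*I ≈ -59.0 - 354.0*I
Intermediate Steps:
A(r) = √(-4 + 2*r) (A(r) = √(r + (r - 4)) = √(r + (-4 + r)) = √(-4 + 2*r))
s = 1 + 6*I (s = 2 + (√(-4 + 2*0)*3 - 1) = 2 + (√(-4 + 0)*3 - 1) = 2 + (√(-4)*3 - 1) = 2 + ((2*I)*3 - 1) = 2 + (6*I - 1) = 2 + (-1 + 6*I) = 1 + 6*I ≈ 1.0 + 6.0*I)
s*(-59) = (1 + 6*I)*(-59) = -59 - 354*I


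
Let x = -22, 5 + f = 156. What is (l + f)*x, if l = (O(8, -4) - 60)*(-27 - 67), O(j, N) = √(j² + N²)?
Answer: -127402 + 8272*√5 ≈ -1.0891e+5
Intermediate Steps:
f = 151 (f = -5 + 156 = 151)
O(j, N) = √(N² + j²)
l = 5640 - 376*√5 (l = (√((-4)² + 8²) - 60)*(-27 - 67) = (√(16 + 64) - 60)*(-94) = (√80 - 60)*(-94) = (4*√5 - 60)*(-94) = (-60 + 4*√5)*(-94) = 5640 - 376*√5 ≈ 4799.2)
(l + f)*x = ((5640 - 376*√5) + 151)*(-22) = (5791 - 376*√5)*(-22) = -127402 + 8272*√5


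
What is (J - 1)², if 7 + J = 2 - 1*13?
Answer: 361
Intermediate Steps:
J = -18 (J = -7 + (2 - 1*13) = -7 + (2 - 13) = -7 - 11 = -18)
(J - 1)² = (-18 - 1)² = (-19)² = 361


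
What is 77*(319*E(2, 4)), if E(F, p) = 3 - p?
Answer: -24563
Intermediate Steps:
77*(319*E(2, 4)) = 77*(319*(3 - 1*4)) = 77*(319*(3 - 4)) = 77*(319*(-1)) = 77*(-319) = -24563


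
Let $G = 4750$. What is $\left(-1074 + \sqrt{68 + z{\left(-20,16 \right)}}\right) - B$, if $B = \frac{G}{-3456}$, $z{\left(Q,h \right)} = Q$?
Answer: $- \frac{1853497}{1728} + 4 \sqrt{3} \approx -1065.7$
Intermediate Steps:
$B = - \frac{2375}{1728}$ ($B = \frac{4750}{-3456} = 4750 \left(- \frac{1}{3456}\right) = - \frac{2375}{1728} \approx -1.3744$)
$\left(-1074 + \sqrt{68 + z{\left(-20,16 \right)}}\right) - B = \left(-1074 + \sqrt{68 - 20}\right) - - \frac{2375}{1728} = \left(-1074 + \sqrt{48}\right) + \frac{2375}{1728} = \left(-1074 + 4 \sqrt{3}\right) + \frac{2375}{1728} = - \frac{1853497}{1728} + 4 \sqrt{3}$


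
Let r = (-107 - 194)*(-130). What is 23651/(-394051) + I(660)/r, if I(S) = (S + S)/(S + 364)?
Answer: -3382695035/56390274304 ≈ -0.059987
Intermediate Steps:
r = 39130 (r = -301*(-130) = 39130)
I(S) = 2*S/(364 + S) (I(S) = (2*S)/(364 + S) = 2*S/(364 + S))
23651/(-394051) + I(660)/r = 23651/(-394051) + (2*660/(364 + 660))/39130 = 23651*(-1/394051) + (2*660/1024)*(1/39130) = -23651/394051 + (2*660*(1/1024))*(1/39130) = -23651/394051 + (165/128)*(1/39130) = -23651/394051 + 33/1001728 = -3382695035/56390274304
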